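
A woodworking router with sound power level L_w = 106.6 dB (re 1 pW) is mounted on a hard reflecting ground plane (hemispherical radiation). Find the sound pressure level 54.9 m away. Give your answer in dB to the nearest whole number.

64 dB

Free-field hemispherical radiation: L_p = L_w − 10·log₁₀(2π·r²), r = 54.9 m.
2π·r² = 1.894e+04 m², 10·log₁₀ of that is 42.773 dB.
L_p = 106.6 − 42.773 = 63.83 dB.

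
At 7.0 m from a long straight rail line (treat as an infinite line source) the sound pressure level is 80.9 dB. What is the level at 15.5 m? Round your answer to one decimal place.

77.4 dB

Cylindrical spreading from a line source gives a 10·log₁₀(r₂/r₁) drop.
L₂ = 80.9 − 10·log₁₀(15.5/7.0) = 80.9 − 3.452 = 77.45 dB.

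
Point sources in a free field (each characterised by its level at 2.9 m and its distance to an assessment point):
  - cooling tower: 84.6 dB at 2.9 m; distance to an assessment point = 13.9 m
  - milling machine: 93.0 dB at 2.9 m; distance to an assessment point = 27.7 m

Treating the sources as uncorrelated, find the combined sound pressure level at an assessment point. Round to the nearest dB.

First find each source's level at the receiver (point-source: −20·log₁₀(r/r_ref)), then combine on an intensity basis.
cooling tower: 84.6 − 20·log₁₀(13.9/2.9) = 84.6 − 13.61 = 70.99 dB.
milling machine: 93.0 − 20·log₁₀(27.7/2.9) = 93.0 − 19.60 = 73.40 dB.
Σ 10^(L/10) = 3.442e+07 → L_total = 10·log₁₀(3.442e+07) = 75.37 dB.

75 dB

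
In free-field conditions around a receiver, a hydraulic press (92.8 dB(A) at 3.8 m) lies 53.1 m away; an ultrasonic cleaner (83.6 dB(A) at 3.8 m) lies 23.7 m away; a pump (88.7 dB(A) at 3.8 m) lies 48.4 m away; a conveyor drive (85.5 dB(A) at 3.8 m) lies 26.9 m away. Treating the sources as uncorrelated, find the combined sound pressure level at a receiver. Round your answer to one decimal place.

First find each source's level at the receiver (point-source: −20·log₁₀(r/r_ref)), then combine on an intensity basis.
hydraulic press: 92.8 − 20·log₁₀(53.1/3.8) = 92.8 − 22.91 = 69.89 dB(A).
ultrasonic cleaner: 83.6 − 20·log₁₀(23.7/3.8) = 83.6 − 15.90 = 67.70 dB(A).
pump: 88.7 − 20·log₁₀(48.4/3.8) = 88.7 − 22.10 = 66.60 dB(A).
conveyor drive: 85.5 − 20·log₁₀(26.9/3.8) = 85.5 − 17.00 = 68.50 dB(A).
Σ 10^(L/10) = 2.730e+07 → L_total = 10·log₁₀(2.730e+07) = 74.36 dB(A).

74.4 dB(A)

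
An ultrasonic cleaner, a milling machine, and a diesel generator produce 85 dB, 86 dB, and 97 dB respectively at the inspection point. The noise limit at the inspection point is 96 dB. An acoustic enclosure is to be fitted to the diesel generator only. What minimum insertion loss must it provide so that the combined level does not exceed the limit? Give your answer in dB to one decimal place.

Everything except the diesel generator sums to 10^(85/10) + 10^(86/10) = 7.143e+08 in linear terms, 88.54 dB.
The limit corresponds to 10^(96/10) = 3.981e+09; subtracting the fixed part leaves 3.267e+09 for the diesel generator, i.e. 95.14 dB.
So the diesel generator must be reduced from 97 to 95.14 dB: IL = 1.86 dB.

1.9 dB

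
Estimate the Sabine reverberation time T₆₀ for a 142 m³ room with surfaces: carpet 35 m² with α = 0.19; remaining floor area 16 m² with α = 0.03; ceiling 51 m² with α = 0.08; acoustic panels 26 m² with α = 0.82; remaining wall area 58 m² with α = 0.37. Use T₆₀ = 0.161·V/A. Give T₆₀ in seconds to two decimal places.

Total absorption A = 35·0.19 + 16·0.03 + 51·0.08 + 26·0.82 + 58·0.37 = 53.99 m² sabins.
T₆₀ = 0.161 × 142 / 53.99 = 0.423 s.

0.42 s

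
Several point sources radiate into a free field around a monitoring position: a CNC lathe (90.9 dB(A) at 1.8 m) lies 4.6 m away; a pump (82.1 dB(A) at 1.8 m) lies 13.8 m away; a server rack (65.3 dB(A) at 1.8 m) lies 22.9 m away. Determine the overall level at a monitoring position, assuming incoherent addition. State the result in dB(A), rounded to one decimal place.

82.8 dB(A)

First find each source's level at the receiver (point-source: −20·log₁₀(r/r_ref)), then combine on an intensity basis.
CNC lathe: 90.9 − 20·log₁₀(4.6/1.8) = 90.9 − 8.15 = 82.75 dB(A).
pump: 82.1 − 20·log₁₀(13.8/1.8) = 82.1 − 17.69 = 64.41 dB(A).
server rack: 65.3 − 20·log₁₀(22.9/1.8) = 65.3 − 22.09 = 43.21 dB(A).
Σ 10^(L/10) = 1.912e+08 → L_total = 10·log₁₀(1.912e+08) = 82.81 dB(A).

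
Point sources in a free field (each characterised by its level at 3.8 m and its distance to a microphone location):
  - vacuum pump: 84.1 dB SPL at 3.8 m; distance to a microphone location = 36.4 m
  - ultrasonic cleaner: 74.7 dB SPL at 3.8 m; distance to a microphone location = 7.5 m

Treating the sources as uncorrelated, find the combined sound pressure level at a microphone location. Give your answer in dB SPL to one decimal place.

70.2 dB SPL

Propagate each source to the receiver with L = L_ref − 20·log₁₀(r/r_ref), then add intensities.
vacuum pump: 84.1 − 20·log₁₀(36.4/3.8) = 84.1 − 19.63 = 64.47 dB SPL.
ultrasonic cleaner: 74.7 − 20·log₁₀(7.5/3.8) = 74.7 − 5.91 = 68.79 dB SPL.
Σ 10^(L/10) = 1.038e+07 → L_total = 10·log₁₀(1.038e+07) = 70.16 dB SPL.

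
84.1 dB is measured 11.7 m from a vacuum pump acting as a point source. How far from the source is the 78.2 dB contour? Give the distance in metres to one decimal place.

23.1 m

The 5.9 dB drop corresponds to a distance ratio of 10^(5.9/20) for a point source.
r₂ = 11.7·10^((84.1−78.2)/20) = 11.7·10^(5.9/20) = 23.08 m.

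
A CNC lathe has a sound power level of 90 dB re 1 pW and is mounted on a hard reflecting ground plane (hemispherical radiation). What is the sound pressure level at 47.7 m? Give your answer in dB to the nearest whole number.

48 dB

The power spreads over a hemisphere of area 2π·r², so L_p = L_w − 10·log₁₀(2π·r²).
2π·r² = 1.43e+04 m², 10·log₁₀ of that is 41.552 dB.
L_p = 90 − 41.552 = 48.45 dB.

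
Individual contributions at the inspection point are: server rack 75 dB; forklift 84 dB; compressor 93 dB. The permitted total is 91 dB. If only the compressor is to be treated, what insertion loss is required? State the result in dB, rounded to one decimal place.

3.1 dB

Fixed contribution from the other sources: Σ 10^(L/10) = 10^(75/10) + 10^(84/10) = 2.828e+08 (84.51 dB).
The limit corresponds to 10^(91/10) = 1.259e+09; subtracting the fixed part leaves 9.761e+08 for the compressor, i.e. 89.90 dB.
Required insertion loss = 93 − 89.90 = 3.10 dB.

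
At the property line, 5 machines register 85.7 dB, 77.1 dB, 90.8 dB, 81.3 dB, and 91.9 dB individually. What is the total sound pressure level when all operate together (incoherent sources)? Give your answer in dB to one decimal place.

95.2 dB

For uncorrelated sources the intensities add, so convert each level to linear form, sum, and take 10·log₁₀ of the total.
Σ 10^(L/10) = 10^(85.7/10) + 10^(77.1/10) + 10^(90.8/10) + 10^(81.3/10) + 10^(91.9/10) = 3.309e+09.
L_total = 10·log₁₀(3.309e+09) = 95.20 dB.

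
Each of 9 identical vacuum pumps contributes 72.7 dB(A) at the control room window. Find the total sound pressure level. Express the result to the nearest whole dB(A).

82 dB(A)

L_total = L₁ + 10·log₁₀ N for N identical incoherent sources.
L_total = 72.7 + 10·log₁₀(9) = 72.7 + 9.542 = 82.24 dB(A).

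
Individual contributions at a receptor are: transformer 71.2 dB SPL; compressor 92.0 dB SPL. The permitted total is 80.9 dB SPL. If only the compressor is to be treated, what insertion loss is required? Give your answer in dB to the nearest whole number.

12 dB

Fixed contribution from the other source: Σ 10^(L/10) = 10^(71.2/10) = 1.318e+07 (71.20 dB SPL).
To meet 80.9 dB SPL overall, the treated compressor may contribute at most 10^(80.9/10) − 1.318e+07 = 1.098e+08, i.e. 80.41 dB SPL.
So the compressor must be reduced from 92.0 to 80.41 dB SPL: IL = 11.59 dB.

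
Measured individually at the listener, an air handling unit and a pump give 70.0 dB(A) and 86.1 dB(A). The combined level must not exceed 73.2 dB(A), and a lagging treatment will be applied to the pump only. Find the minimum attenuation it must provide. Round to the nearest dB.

The untreated sources together contribute 10^(70.0/10) = 1.000e+07, i.e. 70.00 dB(A).
To meet 73.2 dB(A) overall, the treated pump may contribute at most 10^(73.2/10) − 1.000e+07 = 1.089e+07, i.e. 70.37 dB(A).
So the pump must be reduced from 86.1 to 70.37 dB(A): IL = 15.73 dB.

16 dB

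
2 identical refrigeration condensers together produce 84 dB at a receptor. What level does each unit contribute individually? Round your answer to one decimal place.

81.0 dB

2 equal contributions raise the level by 10·log₁₀ 2 = 3.010 dB, so each unit alone gives 84 − 3.010.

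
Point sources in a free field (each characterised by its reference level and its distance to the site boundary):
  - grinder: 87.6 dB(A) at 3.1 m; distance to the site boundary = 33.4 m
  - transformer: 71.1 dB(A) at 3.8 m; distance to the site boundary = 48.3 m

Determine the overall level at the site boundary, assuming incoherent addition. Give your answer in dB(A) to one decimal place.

67.0 dB(A)

First find each source's level at the receiver (point-source: −20·log₁₀(r/r_ref)), then combine on an intensity basis.
grinder: 87.6 − 20·log₁₀(33.4/3.1) = 87.6 − 20.65 = 66.95 dB(A).
transformer: 71.1 − 20·log₁₀(48.3/3.8) = 71.1 − 22.08 = 49.02 dB(A).
Σ 10^(L/10) = 5.037e+06 → L_total = 10·log₁₀(5.037e+06) = 67.02 dB(A).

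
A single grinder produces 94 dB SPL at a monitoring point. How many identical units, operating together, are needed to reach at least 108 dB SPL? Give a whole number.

The shortfall is 108 − 94 = 14.0 dB, and N units add 10·log₁₀ N, so need 10·log₁₀ N ≥ 14.0.
N ≥ 10^(14.0/10) = 25.119, so N = 26.

26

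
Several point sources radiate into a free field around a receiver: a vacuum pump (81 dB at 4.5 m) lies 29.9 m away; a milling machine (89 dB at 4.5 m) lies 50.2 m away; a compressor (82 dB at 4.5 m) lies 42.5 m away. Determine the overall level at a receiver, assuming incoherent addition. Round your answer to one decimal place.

70.4 dB

First find each source's level at the receiver (point-source: −20·log₁₀(r/r_ref)), then combine on an intensity basis.
vacuum pump: 81 − 20·log₁₀(29.9/4.5) = 81 − 16.45 = 64.55 dB.
milling machine: 89 − 20·log₁₀(50.2/4.5) = 89 − 20.95 = 68.05 dB.
compressor: 82 − 20·log₁₀(42.5/4.5) = 82 − 19.50 = 62.50 dB.
Σ 10^(L/10) = 1.101e+07 → L_total = 10·log₁₀(1.101e+07) = 70.42 dB.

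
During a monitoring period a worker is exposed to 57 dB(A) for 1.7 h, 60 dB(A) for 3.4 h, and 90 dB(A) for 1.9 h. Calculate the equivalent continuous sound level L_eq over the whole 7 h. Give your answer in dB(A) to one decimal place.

84.3 dB(A)

L_eq = 10·log₁₀[(1/T)·Σ tᵢ·10^(Lᵢ/10)] with T = 7 h.
Σ tᵢ·10^(Lᵢ/10) = 1.7·10^(57/10) + 3.4·10^(60/10) + 1.9·10^(90/10) = 1.904e+09.
L_eq = 10·log₁₀(1.904e+09/7) = 84.35 dB(A).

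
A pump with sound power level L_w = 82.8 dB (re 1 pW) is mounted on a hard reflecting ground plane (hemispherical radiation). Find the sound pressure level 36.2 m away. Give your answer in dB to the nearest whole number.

44 dB

Free-field hemispherical radiation: L_p = L_w − 10·log₁₀(2π·r²), r = 36.2 m.
2π·r² = 8234 m², 10·log₁₀ of that is 39.156 dB.
L_p = 82.8 − 39.156 = 43.64 dB.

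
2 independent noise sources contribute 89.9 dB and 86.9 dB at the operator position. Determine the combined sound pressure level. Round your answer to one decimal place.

For uncorrelated sources the intensities add, so convert each level to linear form, sum, and take 10·log₁₀ of the total.
Σ 10^(L/10) = 10^(89.9/10) + 10^(86.9/10) = 1.467e+09.
L_total = 10·log₁₀(1.467e+09) = 91.66 dB.

91.7 dB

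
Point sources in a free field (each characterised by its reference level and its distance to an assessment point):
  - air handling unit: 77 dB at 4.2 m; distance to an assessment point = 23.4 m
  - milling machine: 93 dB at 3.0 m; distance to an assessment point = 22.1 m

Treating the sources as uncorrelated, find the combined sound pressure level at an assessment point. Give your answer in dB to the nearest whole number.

Apply inverse-square spreading to bring every level to the receiver, then sum 10^(L/10).
air handling unit: 77 − 20·log₁₀(23.4/4.2) = 77 − 14.92 = 62.08 dB.
milling machine: 93 − 20·log₁₀(22.1/3.0) = 93 − 17.35 = 75.65 dB.
Σ 10^(L/10) = 3.838e+07 → L_total = 10·log₁₀(3.838e+07) = 75.84 dB.

76 dB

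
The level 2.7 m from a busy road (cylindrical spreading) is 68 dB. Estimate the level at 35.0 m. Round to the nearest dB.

57 dB

Cylindrical spreading from a line source gives a 10·log₁₀(r₂/r₁) drop.
L₂ = 68 − 10·log₁₀(35.0/2.7) = 68 − 11.127 = 56.87 dB.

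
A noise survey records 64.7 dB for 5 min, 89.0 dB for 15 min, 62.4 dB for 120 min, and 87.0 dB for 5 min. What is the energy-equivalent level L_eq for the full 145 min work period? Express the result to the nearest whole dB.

Weight each interval's intensity by its duration and average over T = 145 min:
Σ tᵢ·10^(Lᵢ/10) = 5·10^(64.7/10) + 15·10^(89.0/10) + 120·10^(62.4/10) + 5·10^(87.0/10) = 1.464e+10.
L_eq = 10·log₁₀(1.464e+10/145) = 80.04 dB.

80 dB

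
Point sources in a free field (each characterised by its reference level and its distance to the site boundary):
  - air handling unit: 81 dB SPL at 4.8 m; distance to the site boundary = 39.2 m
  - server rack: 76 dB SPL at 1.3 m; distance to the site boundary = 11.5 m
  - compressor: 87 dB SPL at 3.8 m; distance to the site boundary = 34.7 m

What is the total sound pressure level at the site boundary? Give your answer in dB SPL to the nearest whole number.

69 dB SPL

Propagate each source to the receiver with L = L_ref − 20·log₁₀(r/r_ref), then add intensities.
air handling unit: 81 − 20·log₁₀(39.2/4.8) = 81 − 18.24 = 62.76 dB SPL.
server rack: 76 − 20·log₁₀(11.5/1.3) = 76 − 18.94 = 57.06 dB SPL.
compressor: 87 − 20·log₁₀(34.7/3.8) = 87 − 19.21 = 67.79 dB SPL.
Σ 10^(L/10) = 8.407e+06 → L_total = 10·log₁₀(8.407e+06) = 69.25 dB SPL.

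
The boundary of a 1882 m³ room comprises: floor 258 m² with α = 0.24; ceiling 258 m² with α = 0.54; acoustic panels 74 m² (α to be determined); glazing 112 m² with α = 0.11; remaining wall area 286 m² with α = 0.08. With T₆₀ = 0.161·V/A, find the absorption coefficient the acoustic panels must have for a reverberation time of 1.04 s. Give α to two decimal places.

A = 0.161·V/T₆₀ = 0.161·1882/1.04 = 291.35 m² sabins.
Absorption from the other surfaces = 258·0.24 + 258·0.54 + 112·0.11 + 286·0.08 = 236.44 m², so the acoustic panels must supply 54.91 m² over 74 m².
α = 54.91/74 = 0.742.

0.74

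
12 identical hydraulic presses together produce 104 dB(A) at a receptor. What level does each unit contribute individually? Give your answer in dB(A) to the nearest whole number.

93 dB(A)

Dividing the total intensity by 12 lowers the level by 10·log₁₀ 12 = 10.792 dB: L₁ = 104 − 10.792.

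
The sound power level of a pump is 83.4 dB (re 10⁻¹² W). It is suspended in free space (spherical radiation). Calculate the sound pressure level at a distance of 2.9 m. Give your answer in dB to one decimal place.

63.2 dB

Free-field spherical radiation: L_p = L_w − 10·log₁₀(4π·r²), r = 2.9 m.
4π·r² = 105.7 m², 10·log₁₀ of that is 20.240 dB.
L_p = 83.4 − 20.240 = 63.16 dB.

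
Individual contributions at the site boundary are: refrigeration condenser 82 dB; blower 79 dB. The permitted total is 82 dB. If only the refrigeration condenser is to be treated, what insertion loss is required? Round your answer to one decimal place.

3.0 dB

The untreated sources together contribute 10^(79/10) = 7.943e+07, i.e. 79.00 dB.
To meet 82 dB overall, the treated refrigeration condenser may contribute at most 10^(82/10) − 7.943e+07 = 7.906e+07, i.e. 78.98 dB.
So the refrigeration condenser must be reduced from 82 to 78.98 dB: IL = 3.02 dB.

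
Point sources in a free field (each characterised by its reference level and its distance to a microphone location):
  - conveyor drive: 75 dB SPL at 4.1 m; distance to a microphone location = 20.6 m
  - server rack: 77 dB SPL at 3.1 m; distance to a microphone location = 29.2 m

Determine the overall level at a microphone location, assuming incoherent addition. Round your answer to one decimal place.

First find each source's level at the receiver (point-source: −20·log₁₀(r/r_ref)), then combine on an intensity basis.
conveyor drive: 75 − 20·log₁₀(20.6/4.1) = 75 − 14.02 = 60.98 dB SPL.
server rack: 77 − 20·log₁₀(29.2/3.1) = 77 − 19.48 = 57.52 dB SPL.
Σ 10^(L/10) = 1.818e+06 → L_total = 10·log₁₀(1.818e+06) = 62.59 dB SPL.

62.6 dB SPL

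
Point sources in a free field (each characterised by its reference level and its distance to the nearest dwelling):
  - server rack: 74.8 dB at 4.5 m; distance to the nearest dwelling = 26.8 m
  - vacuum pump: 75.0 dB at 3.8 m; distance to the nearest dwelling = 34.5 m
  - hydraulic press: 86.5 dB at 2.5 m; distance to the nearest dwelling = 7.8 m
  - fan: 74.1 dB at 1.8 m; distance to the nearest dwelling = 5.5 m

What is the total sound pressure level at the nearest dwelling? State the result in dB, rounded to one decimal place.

77.0 dB

First find each source's level at the receiver (point-source: −20·log₁₀(r/r_ref)), then combine on an intensity basis.
server rack: 74.8 − 20·log₁₀(26.8/4.5) = 74.8 − 15.50 = 59.30 dB.
vacuum pump: 75.0 − 20·log₁₀(34.5/3.8) = 75.0 − 19.16 = 55.84 dB.
hydraulic press: 86.5 − 20·log₁₀(7.8/2.5) = 86.5 − 9.88 = 76.62 dB.
fan: 74.1 − 20·log₁₀(5.5/1.8) = 74.1 − 9.70 = 64.40 dB.
Σ 10^(L/10) = 4.988e+07 → L_total = 10·log₁₀(4.988e+07) = 76.98 dB.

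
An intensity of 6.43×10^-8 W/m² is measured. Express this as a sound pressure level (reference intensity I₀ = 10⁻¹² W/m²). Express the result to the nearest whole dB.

48 dB

L = 10·log₁₀(I/I₀) = 10·log₁₀(6.43×10^-8/10⁻¹²) = 10·log₁₀(6.43×10^4).
L = 10·(0.8082 + 4) = 48.08 dB.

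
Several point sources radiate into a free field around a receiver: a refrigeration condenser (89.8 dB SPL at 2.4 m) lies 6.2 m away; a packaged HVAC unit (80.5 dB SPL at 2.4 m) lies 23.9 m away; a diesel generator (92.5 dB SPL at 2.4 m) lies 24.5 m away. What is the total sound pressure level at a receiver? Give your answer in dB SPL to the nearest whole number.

82 dB SPL

Apply inverse-square spreading to bring every level to the receiver, then sum 10^(L/10).
refrigeration condenser: 89.8 − 20·log₁₀(6.2/2.4) = 89.8 − 8.24 = 81.56 dB SPL.
packaged HVAC unit: 80.5 − 20·log₁₀(23.9/2.4) = 80.5 − 19.96 = 60.54 dB SPL.
diesel generator: 92.5 − 20·log₁₀(24.5/2.4) = 92.5 − 20.18 = 72.32 dB SPL.
Σ 10^(L/10) = 1.613e+08 → L_total = 10·log₁₀(1.613e+08) = 82.08 dB SPL.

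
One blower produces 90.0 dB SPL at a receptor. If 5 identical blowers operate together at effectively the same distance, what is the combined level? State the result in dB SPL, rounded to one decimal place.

With 5 equal, uncorrelated contributions the intensity is 5× that of one unit, giving a rise of 10·log₁₀ 5.
L_total = 90.0 + 10·log₁₀(5) = 90.0 + 6.990 = 96.99 dB SPL.

97.0 dB SPL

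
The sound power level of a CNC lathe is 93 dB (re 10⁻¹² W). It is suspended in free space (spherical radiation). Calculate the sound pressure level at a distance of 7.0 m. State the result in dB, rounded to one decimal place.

L_p = L_w − 10·log₁₀(4π·r²) with r = 7.0 m.
4π·r² = 615.8 m², 10·log₁₀ of that is 27.894 dB.
L_p = 93 − 27.894 = 65.11 dB.

65.1 dB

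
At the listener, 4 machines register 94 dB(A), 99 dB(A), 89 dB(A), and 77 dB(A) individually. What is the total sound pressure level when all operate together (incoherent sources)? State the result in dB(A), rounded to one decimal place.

For uncorrelated sources the intensities add, so convert each level to linear form, sum, and take 10·log₁₀ of the total.
Σ 10^(L/10) = 10^(94/10) + 10^(99/10) + 10^(89/10) + 10^(77/10) = 1.130e+10.
L_total = 10·log₁₀(1.130e+10) = 100.53 dB(A).

100.5 dB(A)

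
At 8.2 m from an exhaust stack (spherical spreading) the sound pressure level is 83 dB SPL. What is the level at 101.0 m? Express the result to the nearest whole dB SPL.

61 dB SPL

Point-source attenuation: ΔL = 20·log₁₀(r₂/r₁) = 20·log₁₀(101.0/8.2) = 21.810 dB.
L₂ = 83 − 20·log₁₀(101.0/8.2) = 83 − 21.810 = 61.19 dB SPL.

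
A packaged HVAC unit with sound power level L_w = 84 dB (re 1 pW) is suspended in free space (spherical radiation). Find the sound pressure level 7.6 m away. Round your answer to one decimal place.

Free-field spherical radiation: L_p = L_w − 10·log₁₀(4π·r²), r = 7.6 m.
4π·r² = 725.8 m², 10·log₁₀ of that is 28.608 dB.
L_p = 84 − 28.608 = 55.39 dB.

55.4 dB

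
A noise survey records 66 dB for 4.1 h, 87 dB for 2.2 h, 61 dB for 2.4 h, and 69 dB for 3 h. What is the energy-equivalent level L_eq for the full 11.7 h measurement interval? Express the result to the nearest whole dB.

L_eq = 10·log₁₀[(1/T)·Σ tᵢ·10^(Lᵢ/10)] with T = 11.7 h.
Σ tᵢ·10^(Lᵢ/10) = 4.1·10^(66/10) + 2.2·10^(87/10) + 2.4·10^(61/10) + 3·10^(69/10) = 1.146e+09.
L_eq = 10·log₁₀(1.146e+09/11.7) = 79.91 dB.

80 dB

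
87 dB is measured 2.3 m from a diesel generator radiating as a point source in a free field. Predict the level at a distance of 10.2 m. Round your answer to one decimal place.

74.1 dB

Spherical spreading from a point source gives a 20·log₁₀(r₂/r₁) drop.
L₂ = 87 − 20·log₁₀(10.2/2.3) = 87 − 12.937 = 74.06 dB.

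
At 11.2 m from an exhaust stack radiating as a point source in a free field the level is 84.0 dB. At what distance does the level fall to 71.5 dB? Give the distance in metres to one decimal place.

47.2 m

For a point source L₁ − L₂ = 20·log₁₀(r₂/r₁), so r₂ = r₁·10^((L₁−L₂)/20).
r₂ = 11.2·10^((84.0−71.5)/20) = 11.2·10^(12.5/20) = 47.23 m.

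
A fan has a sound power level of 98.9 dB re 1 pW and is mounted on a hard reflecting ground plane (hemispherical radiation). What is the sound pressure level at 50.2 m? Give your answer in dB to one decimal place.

The power spreads over a hemisphere of area 2π·r², so L_p = L_w − 10·log₁₀(2π·r²).
2π·r² = 1.583e+04 m², 10·log₁₀ of that is 41.996 dB.
L_p = 98.9 − 41.996 = 56.90 dB.

56.9 dB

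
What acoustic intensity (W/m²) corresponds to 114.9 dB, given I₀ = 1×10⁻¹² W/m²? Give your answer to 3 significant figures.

0.309 W/m²

L = 10·log₁₀(I/I₀) ⇒ I = I₀·10^(L/10) = 10⁻¹² × 10^11.49.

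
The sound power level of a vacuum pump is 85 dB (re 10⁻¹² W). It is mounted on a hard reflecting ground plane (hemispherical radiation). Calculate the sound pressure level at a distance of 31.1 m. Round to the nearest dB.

The power spreads over a hemisphere of area 2π·r², so L_p = L_w − 10·log₁₀(2π·r²).
2π·r² = 6077 m², 10·log₁₀ of that is 37.837 dB.
L_p = 85 − 37.837 = 47.16 dB.

47 dB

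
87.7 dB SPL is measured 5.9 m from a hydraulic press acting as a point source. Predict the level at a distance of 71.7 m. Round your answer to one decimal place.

For a point source, L₂ = L₁ − 20·log₁₀(r₂/r₁).
L₂ = 87.7 − 20·log₁₀(71.7/5.9) = 87.7 − 21.693 = 66.01 dB SPL.

66.0 dB SPL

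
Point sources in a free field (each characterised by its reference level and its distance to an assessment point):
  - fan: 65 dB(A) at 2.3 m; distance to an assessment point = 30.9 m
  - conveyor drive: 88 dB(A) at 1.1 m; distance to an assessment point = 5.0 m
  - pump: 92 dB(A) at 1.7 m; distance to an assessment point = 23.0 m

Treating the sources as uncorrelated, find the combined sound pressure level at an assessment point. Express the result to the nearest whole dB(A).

76 dB(A)

First find each source's level at the receiver (point-source: −20·log₁₀(r/r_ref)), then combine on an intensity basis.
fan: 65 − 20·log₁₀(30.9/2.3) = 65 − 22.56 = 42.44 dB(A).
conveyor drive: 88 − 20·log₁₀(5.0/1.1) = 88 − 13.15 = 74.85 dB(A).
pump: 92 − 20·log₁₀(23.0/1.7) = 92 − 22.63 = 69.37 dB(A).
Σ 10^(L/10) = 3.921e+07 → L_total = 10·log₁₀(3.921e+07) = 75.93 dB(A).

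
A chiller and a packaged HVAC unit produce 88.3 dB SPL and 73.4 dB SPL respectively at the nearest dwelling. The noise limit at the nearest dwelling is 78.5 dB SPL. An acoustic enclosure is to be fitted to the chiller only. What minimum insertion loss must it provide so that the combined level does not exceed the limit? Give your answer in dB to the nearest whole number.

Fixed contribution from the other source: Σ 10^(L/10) = 10^(73.4/10) = 2.188e+07 (73.40 dB SPL).
To meet 78.5 dB SPL overall, the treated chiller may contribute at most 10^(78.5/10) − 2.188e+07 = 4.892e+07, i.e. 76.89 dB SPL.
Required insertion loss = 88.3 − 76.89 = 11.41 dB.

11 dB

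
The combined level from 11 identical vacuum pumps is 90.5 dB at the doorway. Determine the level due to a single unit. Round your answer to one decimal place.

Dividing the total intensity by 11 lowers the level by 10·log₁₀ 11 = 10.414 dB: L₁ = 90.5 − 10.414.

80.1 dB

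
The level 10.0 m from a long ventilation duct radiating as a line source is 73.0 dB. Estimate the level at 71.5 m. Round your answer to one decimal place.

64.5 dB

For a line source, L₂ = L₁ − 10·log₁₀(r₂/r₁).
L₂ = 73.0 − 10·log₁₀(71.5/10.0) = 73.0 − 8.543 = 64.46 dB.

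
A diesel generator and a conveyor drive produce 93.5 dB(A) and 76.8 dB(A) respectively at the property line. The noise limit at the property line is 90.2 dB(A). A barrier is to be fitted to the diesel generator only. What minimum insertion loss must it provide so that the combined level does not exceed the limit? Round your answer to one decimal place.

3.5 dB

The untreated sources together contribute 10^(76.8/10) = 4.786e+07, i.e. 76.80 dB(A).
To meet 90.2 dB(A) overall, the treated diesel generator may contribute at most 10^(90.2/10) − 4.786e+07 = 9.993e+08, i.e. 90.00 dB(A).
So the diesel generator must be reduced from 93.5 to 90.00 dB(A): IL = 3.50 dB.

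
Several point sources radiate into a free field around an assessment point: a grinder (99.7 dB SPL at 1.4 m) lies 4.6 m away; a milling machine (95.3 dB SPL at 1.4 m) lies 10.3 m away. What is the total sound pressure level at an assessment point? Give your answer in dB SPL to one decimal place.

89.7 dB SPL

Apply inverse-square spreading to bring every level to the receiver, then sum 10^(L/10).
grinder: 99.7 − 20·log₁₀(4.6/1.4) = 99.7 − 10.33 = 89.37 dB SPL.
milling machine: 95.3 − 20·log₁₀(10.3/1.4) = 95.3 − 17.33 = 77.97 dB SPL.
Σ 10^(L/10) = 9.271e+08 → L_total = 10·log₁₀(9.271e+08) = 89.67 dB SPL.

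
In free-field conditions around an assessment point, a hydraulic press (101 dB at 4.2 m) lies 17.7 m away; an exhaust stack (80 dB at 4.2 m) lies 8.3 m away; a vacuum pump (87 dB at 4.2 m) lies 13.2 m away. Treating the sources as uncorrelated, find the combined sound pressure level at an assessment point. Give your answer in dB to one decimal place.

First find each source's level at the receiver (point-source: −20·log₁₀(r/r_ref)), then combine on an intensity basis.
hydraulic press: 101 − 20·log₁₀(17.7/4.2) = 101 − 12.49 = 88.51 dB.
exhaust stack: 80 − 20·log₁₀(8.3/4.2) = 80 − 5.92 = 74.08 dB.
vacuum pump: 87 − 20·log₁₀(13.2/4.2) = 87 − 9.95 = 77.05 dB.
Σ 10^(L/10) = 7.852e+08 → L_total = 10·log₁₀(7.852e+08) = 88.95 dB.

88.9 dB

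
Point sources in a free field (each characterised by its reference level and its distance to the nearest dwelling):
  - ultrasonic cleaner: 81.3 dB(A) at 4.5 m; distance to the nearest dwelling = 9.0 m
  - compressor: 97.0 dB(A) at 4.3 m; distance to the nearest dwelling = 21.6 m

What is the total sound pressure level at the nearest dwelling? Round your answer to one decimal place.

Propagate each source to the receiver with L = L_ref − 20·log₁₀(r/r_ref), then add intensities.
ultrasonic cleaner: 81.3 − 20·log₁₀(9.0/4.5) = 81.3 − 6.02 = 75.28 dB(A).
compressor: 97.0 − 20·log₁₀(21.6/4.3) = 97.0 − 14.02 = 82.98 dB(A).
Σ 10^(L/10) = 2.323e+08 → L_total = 10·log₁₀(2.323e+08) = 83.66 dB(A).

83.7 dB(A)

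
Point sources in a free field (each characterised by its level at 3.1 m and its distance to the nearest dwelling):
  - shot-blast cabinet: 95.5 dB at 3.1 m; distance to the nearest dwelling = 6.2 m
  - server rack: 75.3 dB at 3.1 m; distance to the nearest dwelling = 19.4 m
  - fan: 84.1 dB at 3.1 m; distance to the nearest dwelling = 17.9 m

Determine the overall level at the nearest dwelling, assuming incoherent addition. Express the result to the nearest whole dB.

Apply inverse-square spreading to bring every level to the receiver, then sum 10^(L/10).
shot-blast cabinet: 95.5 − 20·log₁₀(6.2/3.1) = 95.5 − 6.02 = 89.48 dB.
server rack: 75.3 − 20·log₁₀(19.4/3.1) = 75.3 − 15.93 = 59.37 dB.
fan: 84.1 − 20·log₁₀(17.9/3.1) = 84.1 − 15.23 = 68.87 dB.
Σ 10^(L/10) = 8.956e+08 → L_total = 10·log₁₀(8.956e+08) = 89.52 dB.

90 dB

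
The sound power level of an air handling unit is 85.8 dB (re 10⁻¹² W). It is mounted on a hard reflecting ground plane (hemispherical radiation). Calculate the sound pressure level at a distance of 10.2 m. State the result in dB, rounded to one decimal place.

57.6 dB

Free-field hemispherical radiation: L_p = L_w − 10·log₁₀(2π·r²), r = 10.2 m.
2π·r² = 653.7 m², 10·log₁₀ of that is 28.154 dB.
L_p = 85.8 − 28.154 = 57.65 dB.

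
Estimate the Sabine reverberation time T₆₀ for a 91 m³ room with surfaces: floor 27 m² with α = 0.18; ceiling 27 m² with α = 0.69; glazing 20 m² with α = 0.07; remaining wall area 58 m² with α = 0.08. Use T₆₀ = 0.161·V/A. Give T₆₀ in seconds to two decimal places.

0.50 s

A = Σ Sᵢαᵢ = 27·0.18 + 27·0.69 + 20·0.07 + 58·0.08 = 29.53 m².
T₆₀ = 0.161·V/A = 0.161·91/29.53 = 0.496 s.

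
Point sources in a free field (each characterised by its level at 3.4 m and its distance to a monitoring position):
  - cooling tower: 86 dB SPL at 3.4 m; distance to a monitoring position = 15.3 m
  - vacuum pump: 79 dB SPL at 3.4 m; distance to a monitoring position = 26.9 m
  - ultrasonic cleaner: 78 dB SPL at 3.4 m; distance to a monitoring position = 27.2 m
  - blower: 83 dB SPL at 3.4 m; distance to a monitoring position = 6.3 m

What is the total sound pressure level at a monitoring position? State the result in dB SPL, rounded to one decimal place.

First find each source's level at the receiver (point-source: −20·log₁₀(r/r_ref)), then combine on an intensity basis.
cooling tower: 86 − 20·log₁₀(15.3/3.4) = 86 − 13.06 = 72.94 dB SPL.
vacuum pump: 79 − 20·log₁₀(26.9/3.4) = 79 − 17.97 = 61.03 dB SPL.
ultrasonic cleaner: 78 − 20·log₁₀(27.2/3.4) = 78 − 18.06 = 59.94 dB SPL.
blower: 83 − 20·log₁₀(6.3/3.4) = 83 − 5.36 = 77.64 dB SPL.
Σ 10^(L/10) = 8.003e+07 → L_total = 10·log₁₀(8.003e+07) = 79.03 dB SPL.

79.0 dB SPL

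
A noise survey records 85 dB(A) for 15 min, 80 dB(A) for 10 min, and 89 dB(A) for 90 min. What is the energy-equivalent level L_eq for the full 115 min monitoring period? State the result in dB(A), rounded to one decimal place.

88.3 dB(A)

The energy average is taken in the linear domain: L_eq = 10·log₁₀[(Σ tᵢ·10^(Lᵢ/10))/T], T = 115 min.
Σ tᵢ·10^(Lᵢ/10) = 15·10^(85/10) + 10·10^(80/10) + 90·10^(89/10) = 7.723e+10.
L_eq = 10·log₁₀(7.723e+10/115) = 88.27 dB(A).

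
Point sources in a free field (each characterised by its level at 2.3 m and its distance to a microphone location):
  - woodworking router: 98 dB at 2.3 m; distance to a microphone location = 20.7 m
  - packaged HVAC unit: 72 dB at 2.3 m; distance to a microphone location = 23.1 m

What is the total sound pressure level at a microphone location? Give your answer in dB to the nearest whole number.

79 dB

First find each source's level at the receiver (point-source: −20·log₁₀(r/r_ref)), then combine on an intensity basis.
woodworking router: 98 − 20·log₁₀(20.7/2.3) = 98 − 19.08 = 78.92 dB.
packaged HVAC unit: 72 − 20·log₁₀(23.1/2.3) = 72 − 20.04 = 51.96 dB.
Σ 10^(L/10) = 7.805e+07 → L_total = 10·log₁₀(7.805e+07) = 78.92 dB.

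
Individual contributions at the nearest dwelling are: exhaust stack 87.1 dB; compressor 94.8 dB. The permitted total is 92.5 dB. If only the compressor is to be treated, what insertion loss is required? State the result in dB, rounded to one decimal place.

The untreated sources together contribute 10^(87.1/10) = 5.129e+08, i.e. 87.10 dB.
The limit corresponds to 10^(92.5/10) = 1.778e+09; subtracting the fixed part leaves 1.265e+09 for the compressor, i.e. 91.02 dB.
So the compressor must be reduced from 94.8 to 91.02 dB: IL = 3.78 dB.

3.8 dB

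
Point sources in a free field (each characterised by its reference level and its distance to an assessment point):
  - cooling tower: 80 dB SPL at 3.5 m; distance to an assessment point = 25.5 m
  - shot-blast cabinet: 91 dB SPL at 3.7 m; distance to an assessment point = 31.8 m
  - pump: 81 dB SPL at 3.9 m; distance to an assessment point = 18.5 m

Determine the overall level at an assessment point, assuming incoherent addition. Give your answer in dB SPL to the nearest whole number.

First find each source's level at the receiver (point-source: −20·log₁₀(r/r_ref)), then combine on an intensity basis.
cooling tower: 80 − 20·log₁₀(25.5/3.5) = 80 − 17.25 = 62.75 dB SPL.
shot-blast cabinet: 91 − 20·log₁₀(31.8/3.7) = 91 − 18.68 = 72.32 dB SPL.
pump: 81 − 20·log₁₀(18.5/3.9) = 81 − 13.52 = 67.48 dB SPL.
Σ 10^(L/10) = 2.452e+07 → L_total = 10·log₁₀(2.452e+07) = 73.90 dB SPL.

74 dB SPL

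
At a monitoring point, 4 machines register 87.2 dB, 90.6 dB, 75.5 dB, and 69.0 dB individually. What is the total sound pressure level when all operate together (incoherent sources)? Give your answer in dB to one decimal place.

Incoherent sources combine by intensity addition: L_total = 10·log₁₀(Σ 10^(L_i/10)).
Σ 10^(L/10) = 10^(87.2/10) + 10^(90.6/10) + 10^(75.5/10) + 10^(69.0/10) = 1.716e+09.
L_total = 10·log₁₀(1.716e+09) = 92.35 dB.

92.3 dB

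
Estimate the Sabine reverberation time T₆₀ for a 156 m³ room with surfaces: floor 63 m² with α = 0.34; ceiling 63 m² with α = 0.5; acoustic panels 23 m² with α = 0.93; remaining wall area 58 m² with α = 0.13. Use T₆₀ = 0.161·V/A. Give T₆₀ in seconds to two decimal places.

0.31 s

Summing Sᵢαᵢ: 63·0.34 + 63·0.5 + 23·0.93 + 58·0.13 = 81.85 m².
T₆₀ = 0.161 × 156 / 81.85 = 0.307 s.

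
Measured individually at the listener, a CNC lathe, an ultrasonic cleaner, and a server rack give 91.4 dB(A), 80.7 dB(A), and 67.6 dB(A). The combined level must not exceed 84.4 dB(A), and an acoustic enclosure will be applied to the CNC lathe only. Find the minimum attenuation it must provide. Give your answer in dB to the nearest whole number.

10 dB

Fixed contribution from the other sources: Σ 10^(L/10) = 10^(80.7/10) + 10^(67.6/10) = 1.232e+08 (80.91 dB(A)).
To meet 84.4 dB(A) overall, the treated CNC lathe may contribute at most 10^(84.4/10) − 1.232e+08 = 1.522e+08, i.e. 81.82 dB(A).
So the CNC lathe must be reduced from 91.4 to 81.82 dB(A): IL = 9.58 dB.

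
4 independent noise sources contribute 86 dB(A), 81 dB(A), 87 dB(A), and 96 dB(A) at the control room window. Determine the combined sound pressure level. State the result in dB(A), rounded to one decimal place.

97.0 dB(A)

Incoherent sources combine by intensity addition: L_total = 10·log₁₀(Σ 10^(L_i/10)).
Σ 10^(L/10) = 10^(86/10) + 10^(81/10) + 10^(87/10) + 10^(96/10) = 5.006e+09.
L_total = 10·log₁₀(5.006e+09) = 97.00 dB(A).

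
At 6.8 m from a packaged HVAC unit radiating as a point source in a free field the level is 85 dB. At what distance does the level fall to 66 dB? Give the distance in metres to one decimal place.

60.6 m

The 19.0 dB drop corresponds to a distance ratio of 10^(19.0/20) for a point source.
r₂ = 6.8·10^((85−66)/20) = 6.8·10^(19.0/20) = 60.61 m.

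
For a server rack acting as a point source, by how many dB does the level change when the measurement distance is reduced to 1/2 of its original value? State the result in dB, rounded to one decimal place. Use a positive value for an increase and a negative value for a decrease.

A point source loses 6 dB per doubling of distance; generally ΔL = −20·log₁₀(r₂/r₁).
ΔL = −20·log₁₀(0.5) = +6.02 dB.

+6.0 dB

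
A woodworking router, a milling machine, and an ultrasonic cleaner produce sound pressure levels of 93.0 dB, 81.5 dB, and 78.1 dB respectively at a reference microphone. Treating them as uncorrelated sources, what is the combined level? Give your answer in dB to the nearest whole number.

For uncorrelated sources the intensities add, so convert each level to linear form, sum, and take 10·log₁₀ of the total.
Σ 10^(L/10) = 10^(93.0/10) + 10^(81.5/10) + 10^(78.1/10) = 2.201e+09.
L_total = 10·log₁₀(2.201e+09) = 93.43 dB.

93 dB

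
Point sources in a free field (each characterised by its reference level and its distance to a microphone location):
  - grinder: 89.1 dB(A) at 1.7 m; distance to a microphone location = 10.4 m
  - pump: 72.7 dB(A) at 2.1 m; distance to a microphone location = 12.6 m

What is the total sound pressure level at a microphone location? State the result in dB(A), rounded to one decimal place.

73.5 dB(A)

Propagate each source to the receiver with L = L_ref − 20·log₁₀(r/r_ref), then add intensities.
grinder: 89.1 − 20·log₁₀(10.4/1.7) = 89.1 − 15.73 = 73.37 dB(A).
pump: 72.7 − 20·log₁₀(12.6/2.1) = 72.7 − 15.56 = 57.14 dB(A).
Σ 10^(L/10) = 2.224e+07 → L_total = 10·log₁₀(2.224e+07) = 73.47 dB(A).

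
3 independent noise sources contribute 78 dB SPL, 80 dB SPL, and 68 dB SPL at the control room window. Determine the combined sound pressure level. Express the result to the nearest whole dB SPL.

82 dB SPL

Incoherent sources combine by intensity addition: L_total = 10·log₁₀(Σ 10^(L_i/10)).
Σ 10^(L/10) = 10^(78/10) + 10^(80/10) + 10^(68/10) = 1.694e+08.
L_total = 10·log₁₀(1.694e+08) = 82.29 dB SPL.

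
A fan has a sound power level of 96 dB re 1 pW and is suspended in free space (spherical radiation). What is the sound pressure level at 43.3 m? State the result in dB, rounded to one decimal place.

52.3 dB

L_p = L_w − 10·log₁₀(4π·r²) with r = 43.3 m.
4π·r² = 2.356e+04 m², 10·log₁₀ of that is 43.722 dB.
L_p = 96 − 43.722 = 52.28 dB.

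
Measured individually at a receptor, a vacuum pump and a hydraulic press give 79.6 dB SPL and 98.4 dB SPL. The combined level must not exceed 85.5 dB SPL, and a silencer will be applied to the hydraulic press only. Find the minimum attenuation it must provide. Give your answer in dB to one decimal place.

14.2 dB

The untreated sources together contribute 10^(79.6/10) = 9.120e+07, i.e. 79.60 dB SPL.
The limit corresponds to 10^(85.5/10) = 3.548e+08; subtracting the fixed part leaves 2.636e+08 for the hydraulic press, i.e. 84.21 dB SPL.
Required insertion loss = 98.4 − 84.21 = 14.19 dB.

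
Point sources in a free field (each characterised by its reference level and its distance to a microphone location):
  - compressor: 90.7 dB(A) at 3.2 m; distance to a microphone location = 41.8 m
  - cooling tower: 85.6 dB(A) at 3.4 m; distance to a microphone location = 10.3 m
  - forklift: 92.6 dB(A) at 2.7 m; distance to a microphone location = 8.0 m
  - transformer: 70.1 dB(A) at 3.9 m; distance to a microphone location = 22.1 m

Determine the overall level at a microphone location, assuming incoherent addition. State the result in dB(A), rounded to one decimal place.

First find each source's level at the receiver (point-source: −20·log₁₀(r/r_ref)), then combine on an intensity basis.
compressor: 90.7 − 20·log₁₀(41.8/3.2) = 90.7 − 22.32 = 68.38 dB(A).
cooling tower: 85.6 − 20·log₁₀(10.3/3.4) = 85.6 − 9.63 = 75.97 dB(A).
forklift: 92.6 − 20·log₁₀(8.0/2.7) = 92.6 − 9.43 = 83.17 dB(A).
transformer: 70.1 − 20·log₁₀(22.1/3.9) = 70.1 − 15.07 = 55.03 dB(A).
Σ 10^(L/10) = 2.540e+08 → L_total = 10·log₁₀(2.540e+08) = 84.05 dB(A).

84.0 dB(A)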